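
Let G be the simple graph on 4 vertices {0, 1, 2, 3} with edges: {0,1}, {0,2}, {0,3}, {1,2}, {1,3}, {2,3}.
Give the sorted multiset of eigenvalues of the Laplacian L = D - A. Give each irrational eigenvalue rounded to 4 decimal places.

With the vertex order [0, 1, 2, 3], the degrees are [3, 3, 3, 3], giving D = diag(3, 3, 3, 3) and L = D - A. Diagonalising L (or applying a numerical eigensolver to the 4x4 matrix) gives the spectrum above. The single zero eigenvalue shows the graph is connected. There is one zero in the spectrum, matching the 1 component.

[0, 4, 4, 4]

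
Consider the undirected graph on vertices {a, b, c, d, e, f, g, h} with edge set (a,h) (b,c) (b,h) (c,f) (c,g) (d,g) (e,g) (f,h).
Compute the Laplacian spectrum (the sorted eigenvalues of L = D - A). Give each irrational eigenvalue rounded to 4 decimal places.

[0, 0.2907, 1, 1, 2, 2.8061, 4, 4.9032]

Each diagonal entry of L is the vertex degree and each off-diagonal entry is -1 where an edge is present, 0 otherwise; in the order [a, b, c, d, e, f, g, h] the diagonal is [1, 2, 3, 1, 1, 2, 3, 3]. L is symmetric positive semidefinite, so every eigenvalue is real and nonnegative.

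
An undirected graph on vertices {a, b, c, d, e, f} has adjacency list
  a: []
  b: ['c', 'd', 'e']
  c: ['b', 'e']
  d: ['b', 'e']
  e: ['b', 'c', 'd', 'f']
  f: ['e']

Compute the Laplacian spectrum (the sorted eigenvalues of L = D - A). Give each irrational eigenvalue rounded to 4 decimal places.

With the vertex order [a, b, c, d, e, f], the degrees are [0, 3, 2, 2, 4, 1], giving D = diag(0, 3, 2, 2, 4, 1) and L = D - A. The multiplicity of 0 as a Laplacian eigenvalue equals the number of connected components. The 2 zero eigenvalues correspond to the 2 connected components.

[0, 0, 1, 2, 4, 5]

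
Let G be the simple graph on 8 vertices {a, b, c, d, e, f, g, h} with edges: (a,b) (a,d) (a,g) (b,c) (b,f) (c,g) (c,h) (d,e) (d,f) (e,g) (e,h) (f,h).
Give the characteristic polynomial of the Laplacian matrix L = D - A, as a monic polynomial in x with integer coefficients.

Reading degrees in the order [a, b, c, d, e, f, g, h] gives [3, 3, 3, 3, 3, 3, 3, 3]; set D = diag(3, 3, 3, 3, 3, 3, 3, 3) and form L = D - A. L has integer entries, so p(x) = det(xI - L) has integer coefficients. Expanding the determinant yields x^8 - 24x^7 + 240x^6 - 1296x^5 + 4080x^4 - 7488x^3 + 7424x^2 - 3072x. Since p(0) = det(-L) = 0, x divides p(x). By the matrix-tree theorem the graph has (1/8) * product of the nonzero eigenvalues = 384 spanning trees. The eigenvalues sum to 24, which equals trace(L) = 2|E|.

x^8 - 24x^7 + 240x^6 - 1296x^5 + 4080x^4 - 7488x^3 + 7424x^2 - 3072x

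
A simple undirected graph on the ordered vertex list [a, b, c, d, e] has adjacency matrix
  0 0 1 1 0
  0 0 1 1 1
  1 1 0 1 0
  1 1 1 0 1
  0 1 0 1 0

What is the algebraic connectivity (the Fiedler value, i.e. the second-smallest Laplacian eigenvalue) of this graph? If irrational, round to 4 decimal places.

1.5858

Each diagonal entry of L is the vertex degree and each off-diagonal entry is -1 where an edge is present, 0 otherwise; in the order [a, b, c, d, e] the diagonal is [2, 3, 3, 4, 2]. The sorted Laplacian eigenvalues are [0, 1.5858, 3, 4.4142, 5]; the algebraic connectivity is the second entry, 1.5858. The eigenvalues sum to 14, which equals trace(L) = 2|E|. The largest eigenvalue, 5, is at most the vertex count 5.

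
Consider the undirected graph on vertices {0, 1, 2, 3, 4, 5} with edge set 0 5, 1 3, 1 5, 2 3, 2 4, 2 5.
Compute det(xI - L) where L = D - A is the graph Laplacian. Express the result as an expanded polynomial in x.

With the vertex order [0, 1, 2, 3, 4, 5], the degrees are [1, 2, 3, 2, 1, 3], giving D = diag(1, 2, 3, 2, 1, 3) and L = D - A. L has integer entries, so p(x) = det(xI - L) has integer coefficients. Expanding the determinant yields x^6 - 12x^5 + 52x^4 - 100x^3 + 83x^2 - 24x. The constant term is 0 because L is singular (the all-ones vector lies in its kernel). The eigenvalues sum to 12, which equals trace(L) = 2|E|. By the matrix-tree theorem the graph has (1/6) * product of the nonzero eigenvalues = 4 spanning trees.

x^6 - 12x^5 + 52x^4 - 100x^3 + 83x^2 - 24x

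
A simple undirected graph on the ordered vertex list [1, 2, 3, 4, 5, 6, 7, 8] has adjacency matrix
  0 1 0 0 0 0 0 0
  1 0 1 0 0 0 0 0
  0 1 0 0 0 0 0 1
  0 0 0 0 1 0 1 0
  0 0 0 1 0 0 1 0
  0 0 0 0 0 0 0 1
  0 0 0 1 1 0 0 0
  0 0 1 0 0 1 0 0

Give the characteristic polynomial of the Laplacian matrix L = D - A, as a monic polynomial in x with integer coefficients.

With the vertex order [1, 2, 3, 4, 5, 6, 7, 8], the degrees are [1, 2, 2, 2, 2, 1, 2, 2], giving D = diag(1, 2, 2, 2, 2, 1, 2, 2) and L = D - A. L has integer entries, so p(x) = det(xI - L) has integer coefficients. Expanding the determinant yields x^8 - 14x^7 + 78x^6 - 218x^5 + 314x^4 - 210x^3 + 45x^2. The coefficient of x^7 equals -trace(L) = -14, matching the sum of degrees. The largest eigenvalue, 3.6180, is at most the vertex count 8. There are 2 zeros in the spectrum, matching the 2 components.

x^8 - 14x^7 + 78x^6 - 218x^5 + 314x^4 - 210x^3 + 45x^2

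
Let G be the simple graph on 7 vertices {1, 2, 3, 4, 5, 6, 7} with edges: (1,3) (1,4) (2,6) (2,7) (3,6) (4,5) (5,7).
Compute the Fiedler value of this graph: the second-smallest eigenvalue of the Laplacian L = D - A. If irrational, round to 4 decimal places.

Each diagonal entry of L is the vertex degree and each off-diagonal entry is -1 where an edge is present, 0 otherwise; in the order [1, 2, 3, 4, 5, 6, 7] the diagonal is [2, 2, 2, 2, 2, 2, 2]. Computing the eigenvalues of L and sorting gives [0, 0.7530, 0.7530, 2.4450, 2.4450, 3.8019, 3.8019]. The Fiedler value lambda_2 = 0.7530 is strictly positive, so the graph is connected. The largest eigenvalue, 3.8019, is at most the vertex count 7.

0.7530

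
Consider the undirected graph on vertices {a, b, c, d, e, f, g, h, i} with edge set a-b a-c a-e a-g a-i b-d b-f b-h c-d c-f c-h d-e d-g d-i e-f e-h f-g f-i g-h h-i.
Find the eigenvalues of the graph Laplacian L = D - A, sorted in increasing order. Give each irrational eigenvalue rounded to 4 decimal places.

With the vertex order [a, b, c, d, e, f, g, h, i], the degrees are [5, 4, 4, 5, 4, 5, 4, 5, 4], giving D = diag(5, 4, 4, 5, 4, 5, 4, 5, 4) and L = D - A. Diagonalising L (or applying a numerical eigensolver to the 9x9 matrix) gives the spectrum above. The single zero eigenvalue shows the graph is connected.

[0, 4, 4, 4, 4, 5, 5, 5, 9]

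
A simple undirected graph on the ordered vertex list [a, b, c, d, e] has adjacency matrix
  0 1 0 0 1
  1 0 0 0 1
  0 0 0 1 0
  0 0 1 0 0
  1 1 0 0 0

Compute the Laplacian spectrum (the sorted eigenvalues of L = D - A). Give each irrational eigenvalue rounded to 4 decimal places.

[0, 0, 2, 3, 3]

Each diagonal entry of L is the vertex degree and each off-diagonal entry is -1 where an edge is present, 0 otherwise; in the order [a, b, c, d, e] the diagonal is [2, 2, 1, 1, 2]. L is symmetric positive semidefinite, so every eigenvalue is real and nonnegative. The 2 zero eigenvalues correspond to the 2 connected components. There are 2 zeros in the spectrum, matching the 2 components. The eigenvalues sum to 8, which equals trace(L) = 2|E|.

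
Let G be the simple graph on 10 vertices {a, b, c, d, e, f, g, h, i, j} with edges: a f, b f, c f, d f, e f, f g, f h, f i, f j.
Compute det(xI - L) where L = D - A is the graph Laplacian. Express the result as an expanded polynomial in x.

x^10 - 18x^9 + 108x^8 - 336x^7 + 630x^6 - 756x^5 + 588x^4 - 288x^3 + 81x^2 - 10x

Reading degrees in the order [a, b, c, d, e, f, g, h, i, j] gives [1, 1, 1, 1, 1, 9, 1, 1, 1, 1]; set D = diag(1, 1, 1, 1, 1, 9, 1, 1, 1, 1) and form L = D - A. Computing det(xI - L) by cofactor expansion (or equivalently via sum-over-permutations) gives x^10 - 18x^9 + 108x^8 - 336x^7 + 630x^6 - 756x^5 + 588x^4 - 288x^3 + 81x^2 - 10x. Since p(0) = det(-L) = 0, x divides p(x). There is one zero in the spectrum, matching the 1 component. The eigenvalues sum to 18, which equals trace(L) = 2|E|.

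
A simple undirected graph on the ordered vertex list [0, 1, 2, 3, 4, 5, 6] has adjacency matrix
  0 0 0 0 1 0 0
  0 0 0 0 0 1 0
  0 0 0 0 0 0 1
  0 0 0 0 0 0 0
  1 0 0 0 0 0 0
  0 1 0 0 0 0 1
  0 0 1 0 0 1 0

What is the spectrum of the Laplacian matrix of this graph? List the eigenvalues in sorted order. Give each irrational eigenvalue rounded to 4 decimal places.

[0, 0, 0, 0.5858, 2, 2, 3.4142]

Reading degrees in the order [0, 1, 2, 3, 4, 5, 6] gives [1, 1, 1, 0, 1, 2, 2]; set D = diag(1, 1, 1, 0, 1, 2, 2) and form L = D - A. L is symmetric positive semidefinite, so every eigenvalue is real and nonnegative. The 3 zero eigenvalues correspond to the 3 connected components. The largest eigenvalue, 3.4142, is at most the vertex count 7. The eigenvalues sum to 8, which equals trace(L) = 2|E|.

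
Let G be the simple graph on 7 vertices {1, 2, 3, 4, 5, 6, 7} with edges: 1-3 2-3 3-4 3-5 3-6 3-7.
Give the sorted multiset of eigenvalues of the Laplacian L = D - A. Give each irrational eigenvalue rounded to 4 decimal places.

Each diagonal entry of L is the vertex degree and each off-diagonal entry is -1 where an edge is present, 0 otherwise; in the order [1, 2, 3, 4, 5, 6, 7] the diagonal is [1, 1, 6, 1, 1, 1, 1]. The multiplicity of 0 as a Laplacian eigenvalue equals the number of connected components. The single zero eigenvalue shows the graph is connected. By the matrix-tree theorem the graph has (1/7) * product of the nonzero eigenvalues = 1 spanning tree.

[0, 1, 1, 1, 1, 1, 7]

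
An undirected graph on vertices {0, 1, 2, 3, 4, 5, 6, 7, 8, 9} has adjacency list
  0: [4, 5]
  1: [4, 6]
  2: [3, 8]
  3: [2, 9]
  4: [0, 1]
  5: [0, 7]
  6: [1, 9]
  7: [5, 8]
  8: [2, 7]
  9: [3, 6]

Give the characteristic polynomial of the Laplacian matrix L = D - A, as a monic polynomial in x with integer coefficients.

x^10 - 20x^9 + 170x^8 - 800x^7 + 2275x^6 - 4004x^5 + 4290x^4 - 2640x^3 + 825x^2 - 100x

Reading degrees in the order [0, 1, 2, 3, 4, 5, 6, 7, 8, 9] gives [2, 2, 2, 2, 2, 2, 2, 2, 2, 2]; set D = diag(2, 2, 2, 2, 2, 2, 2, 2, 2, 2) and form L = D - A. L has integer entries, so p(x) = det(xI - L) has integer coefficients. Expanding the determinant yields x^10 - 20x^9 + 170x^8 - 800x^7 + 2275x^6 - 4004x^5 + 4290x^4 - 2640x^3 + 825x^2 - 100x. Since p(0) = det(-L) = 0, x divides p(x). The largest eigenvalue, 4, is at most the vertex count 10. By the matrix-tree theorem the graph has (1/10) * product of the nonzero eigenvalues = 10 spanning trees.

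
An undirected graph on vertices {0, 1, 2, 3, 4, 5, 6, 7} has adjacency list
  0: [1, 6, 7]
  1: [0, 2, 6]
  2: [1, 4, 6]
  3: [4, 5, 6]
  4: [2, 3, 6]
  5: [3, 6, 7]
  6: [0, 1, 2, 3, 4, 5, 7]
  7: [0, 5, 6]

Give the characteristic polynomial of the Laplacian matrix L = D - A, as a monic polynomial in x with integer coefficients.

x^8 - 28x^7 + 322x^6 - 1974x^5 + 6965x^4 - 14126x^3 + 15225x^2 - 6728x

Reading degrees in the order [0, 1, 2, 3, 4, 5, 6, 7] gives [3, 3, 3, 3, 3, 3, 7, 3]; set D = diag(3, 3, 3, 3, 3, 3, 7, 3) and form L = D - A. Computing det(xI - L) by cofactor expansion (or equivalently via sum-over-permutations) gives x^8 - 28x^7 + 322x^6 - 1974x^5 + 6965x^4 - 14126x^3 + 15225x^2 - 6728x. Since p(0) = det(-L) = 0, x divides p(x). There is one zero in the spectrum, matching the 1 component. The largest eigenvalue, 8, is at most the vertex count 8.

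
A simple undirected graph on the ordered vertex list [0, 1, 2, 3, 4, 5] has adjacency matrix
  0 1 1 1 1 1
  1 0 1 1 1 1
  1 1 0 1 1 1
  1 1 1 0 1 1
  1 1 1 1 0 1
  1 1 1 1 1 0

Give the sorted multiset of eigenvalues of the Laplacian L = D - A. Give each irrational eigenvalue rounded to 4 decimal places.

With the vertex order [0, 1, 2, 3, 4, 5], the degrees are [5, 5, 5, 5, 5, 5], giving D = diag(5, 5, 5, 5, 5, 5) and L = D - A. L is symmetric positive semidefinite, so every eigenvalue is real and nonnegative. The single zero eigenvalue shows the graph is connected. The eigenvalues sum to 30, which equals trace(L) = 2|E|.

[0, 6, 6, 6, 6, 6]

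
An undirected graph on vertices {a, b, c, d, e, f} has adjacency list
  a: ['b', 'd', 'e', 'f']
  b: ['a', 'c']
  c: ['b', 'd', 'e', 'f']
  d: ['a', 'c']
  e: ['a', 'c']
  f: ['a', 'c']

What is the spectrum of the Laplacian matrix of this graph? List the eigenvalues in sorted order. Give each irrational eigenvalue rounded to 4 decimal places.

Each diagonal entry of L is the vertex degree and each off-diagonal entry is -1 where an edge is present, 0 otherwise; in the order [a, b, c, d, e, f] the diagonal is [4, 2, 4, 2, 2, 2]. L is symmetric positive semidefinite, so every eigenvalue is real and nonnegative. By the matrix-tree theorem the graph has (1/6) * product of the nonzero eigenvalues = 32 spanning trees.

[0, 2, 2, 2, 4, 6]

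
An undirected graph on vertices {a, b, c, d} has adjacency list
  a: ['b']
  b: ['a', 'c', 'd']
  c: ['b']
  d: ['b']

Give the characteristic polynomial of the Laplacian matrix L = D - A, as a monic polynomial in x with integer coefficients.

Each diagonal entry of L is the vertex degree and each off-diagonal entry is -1 where an edge is present, 0 otherwise; in the order [a, b, c, d] the diagonal is [1, 3, 1, 1]. The eigenvalues of L are [0, 1, 1, 4]; the characteristic polynomial is the product of (x - lambda_i), which multiplies out to x^4 - 6x^3 + 9x^2 - 4x. The constant term is 0 because L is singular (the all-ones vector lies in its kernel).

x^4 - 6x^3 + 9x^2 - 4x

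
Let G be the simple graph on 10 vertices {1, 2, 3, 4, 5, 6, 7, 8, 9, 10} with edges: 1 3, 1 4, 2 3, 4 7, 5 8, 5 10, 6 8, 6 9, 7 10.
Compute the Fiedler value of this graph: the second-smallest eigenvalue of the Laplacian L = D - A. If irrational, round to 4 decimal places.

0.0979

Each diagonal entry of L is the vertex degree and each off-diagonal entry is -1 where an edge is present, 0 otherwise; in the order [1, 2, 3, 4, 5, 6, 7, 8, 9, 10] the diagonal is [2, 1, 2, 2, 2, 2, 2, 2, 1, 2]. Computing the eigenvalues of L and sorting gives [0, 0.0979, 0.3820, 0.8244, 1.3820, 2, 2.6180, 3.1756, 3.6180, 3.9021]. The Fiedler value lambda_2 = 0.0979 is strictly positive, so the graph is connected. By the matrix-tree theorem the graph has (1/10) * product of the nonzero eigenvalues = 1 spanning tree.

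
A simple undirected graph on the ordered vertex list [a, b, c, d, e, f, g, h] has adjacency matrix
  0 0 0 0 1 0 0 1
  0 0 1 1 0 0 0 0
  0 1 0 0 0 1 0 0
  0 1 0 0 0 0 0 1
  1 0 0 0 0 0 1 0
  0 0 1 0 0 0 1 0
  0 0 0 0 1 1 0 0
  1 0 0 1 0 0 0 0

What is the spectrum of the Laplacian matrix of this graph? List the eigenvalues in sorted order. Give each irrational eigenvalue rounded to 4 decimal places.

[0, 0.5858, 0.5858, 2, 2, 3.4142, 3.4142, 4]

Each diagonal entry of L is the vertex degree and each off-diagonal entry is -1 where an edge is present, 0 otherwise; in the order [a, b, c, d, e, f, g, h] the diagonal is [2, 2, 2, 2, 2, 2, 2, 2]. The multiplicity of 0 as a Laplacian eigenvalue equals the number of connected components. The largest eigenvalue, 4, is at most the vertex count 8. The eigenvalues sum to 16, which equals trace(L) = 2|E|.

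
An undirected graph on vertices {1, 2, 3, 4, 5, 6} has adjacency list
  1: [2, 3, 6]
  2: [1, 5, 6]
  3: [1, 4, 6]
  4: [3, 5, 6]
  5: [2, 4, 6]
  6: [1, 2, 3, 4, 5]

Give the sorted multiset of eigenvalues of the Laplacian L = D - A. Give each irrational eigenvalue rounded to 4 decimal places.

[0, 2.3820, 2.3820, 4.6180, 4.6180, 6]

With the vertex order [1, 2, 3, 4, 5, 6], the degrees are [3, 3, 3, 3, 3, 5], giving D = diag(3, 3, 3, 3, 3, 5) and L = D - A. Since every row of L sums to 0, the all-ones vector is in the kernel and 0 is an eigenvalue. There is one zero in the spectrum, matching the 1 component.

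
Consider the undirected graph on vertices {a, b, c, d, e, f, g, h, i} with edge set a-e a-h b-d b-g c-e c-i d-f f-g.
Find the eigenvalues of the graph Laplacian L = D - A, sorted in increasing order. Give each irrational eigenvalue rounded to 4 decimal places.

Reading degrees in the order [a, b, c, d, e, f, g, h, i] gives [2, 2, 2, 2, 2, 2, 2, 1, 1]; set D = diag(2, 2, 2, 2, 2, 2, 2, 1, 1) and form L = D - A. Since every row of L sums to 0, the all-ones vector is in the kernel and 0 is an eigenvalue. The 2 zero eigenvalues correspond to the 2 connected components. There are 2 zeros in the spectrum, matching the 2 components.

[0, 0, 0.3820, 1.3820, 2, 2, 2.6180, 3.6180, 4]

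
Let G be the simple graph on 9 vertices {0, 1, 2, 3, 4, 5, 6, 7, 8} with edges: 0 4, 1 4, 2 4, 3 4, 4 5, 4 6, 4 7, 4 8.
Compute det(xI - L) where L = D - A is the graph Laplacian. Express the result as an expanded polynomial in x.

Reading degrees in the order [0, 1, 2, 3, 4, 5, 6, 7, 8] gives [1, 1, 1, 1, 8, 1, 1, 1, 1]; set D = diag(1, 1, 1, 1, 8, 1, 1, 1, 1) and form L = D - A. The eigenvalues of L are [0, 1, 1, 1, 1, 1, 1, 1, 9]; the characteristic polynomial is the product of (x - lambda_i), which multiplies out to x^9 - 16x^8 + 84x^7 - 224x^6 + 350x^5 - 336x^4 + 196x^3 - 64x^2 + 9x. The coefficient of x^8 equals -trace(L) = -16, matching the sum of degrees. The eigenvalues sum to 16, which equals trace(L) = 2|E|.

x^9 - 16x^8 + 84x^7 - 224x^6 + 350x^5 - 336x^4 + 196x^3 - 64x^2 + 9x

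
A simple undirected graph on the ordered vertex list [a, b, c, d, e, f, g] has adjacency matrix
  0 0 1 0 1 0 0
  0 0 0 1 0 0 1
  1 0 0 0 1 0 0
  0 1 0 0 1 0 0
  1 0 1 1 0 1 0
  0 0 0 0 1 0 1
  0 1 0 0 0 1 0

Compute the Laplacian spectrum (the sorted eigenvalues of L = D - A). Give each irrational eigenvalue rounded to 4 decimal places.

Reading degrees in the order [a, b, c, d, e, f, g] gives [2, 2, 2, 2, 4, 2, 2]; set D = diag(2, 2, 2, 2, 4, 2, 2) and form L = D - A. Diagonalising L (or applying a numerical eigensolver to the 7x7 matrix) gives the spectrum above. The eigenvalues sum to 16, which equals trace(L) = 2|E|.

[0, 0.6086, 1.3820, 2.2271, 3, 3.6180, 5.1642]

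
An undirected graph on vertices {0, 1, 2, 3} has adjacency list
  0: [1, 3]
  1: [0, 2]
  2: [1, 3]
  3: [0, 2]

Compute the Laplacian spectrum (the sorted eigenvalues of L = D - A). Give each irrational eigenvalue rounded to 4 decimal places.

[0, 2, 2, 4]

With the vertex order [0, 1, 2, 3], the degrees are [2, 2, 2, 2], giving D = diag(2, 2, 2, 2) and L = D - A. L is symmetric positive semidefinite, so every eigenvalue is real and nonnegative. The single zero eigenvalue shows the graph is connected. The largest eigenvalue, 4, is at most the vertex count 4.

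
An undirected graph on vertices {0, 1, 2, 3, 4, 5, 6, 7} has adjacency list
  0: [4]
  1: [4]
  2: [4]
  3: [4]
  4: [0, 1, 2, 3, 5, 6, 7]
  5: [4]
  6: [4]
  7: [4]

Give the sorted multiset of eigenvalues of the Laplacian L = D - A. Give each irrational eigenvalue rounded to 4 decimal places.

[0, 1, 1, 1, 1, 1, 1, 8]

Each diagonal entry of L is the vertex degree and each off-diagonal entry is -1 where an edge is present, 0 otherwise; in the order [0, 1, 2, 3, 4, 5, 6, 7] the diagonal is [1, 1, 1, 1, 7, 1, 1, 1]. The multiplicity of 0 as a Laplacian eigenvalue equals the number of connected components. The single zero eigenvalue shows the graph is connected. There is one zero in the spectrum, matching the 1 component. By the matrix-tree theorem the graph has (1/8) * product of the nonzero eigenvalues = 1 spanning tree.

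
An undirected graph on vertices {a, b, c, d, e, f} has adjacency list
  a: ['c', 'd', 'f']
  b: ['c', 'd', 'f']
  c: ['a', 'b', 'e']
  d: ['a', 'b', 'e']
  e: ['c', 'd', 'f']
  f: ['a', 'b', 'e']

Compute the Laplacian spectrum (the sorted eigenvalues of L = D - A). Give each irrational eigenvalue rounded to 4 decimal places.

Each diagonal entry of L is the vertex degree and each off-diagonal entry is -1 where an edge is present, 0 otherwise; in the order [a, b, c, d, e, f] the diagonal is [3, 3, 3, 3, 3, 3]. Diagonalising L (or applying a numerical eigensolver to the 6x6 matrix) gives the spectrum above. The single zero eigenvalue shows the graph is connected. There is one zero in the spectrum, matching the 1 component.

[0, 3, 3, 3, 3, 6]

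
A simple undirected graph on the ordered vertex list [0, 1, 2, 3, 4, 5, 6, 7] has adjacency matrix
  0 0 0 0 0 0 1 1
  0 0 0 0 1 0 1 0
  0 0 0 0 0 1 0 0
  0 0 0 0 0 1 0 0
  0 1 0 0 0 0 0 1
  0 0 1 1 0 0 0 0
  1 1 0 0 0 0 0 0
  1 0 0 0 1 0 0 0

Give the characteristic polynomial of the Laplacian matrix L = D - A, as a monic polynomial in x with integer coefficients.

x^8 - 14x^7 + 78x^6 - 220x^5 + 330x^4 - 250x^3 + 75x^2

Reading degrees in the order [0, 1, 2, 3, 4, 5, 6, 7] gives [2, 2, 1, 1, 2, 2, 2, 2]; set D = diag(2, 2, 1, 1, 2, 2, 2, 2) and form L = D - A. Computing det(xI - L) by cofactor expansion (or equivalently via sum-over-permutations) gives x^8 - 14x^7 + 78x^6 - 220x^5 + 330x^4 - 250x^3 + 75x^2. The coefficient of x^7 equals -trace(L) = -14, matching the sum of degrees. The largest eigenvalue, 3.6180, is at most the vertex count 8. There are 2 zeros in the spectrum, matching the 2 components.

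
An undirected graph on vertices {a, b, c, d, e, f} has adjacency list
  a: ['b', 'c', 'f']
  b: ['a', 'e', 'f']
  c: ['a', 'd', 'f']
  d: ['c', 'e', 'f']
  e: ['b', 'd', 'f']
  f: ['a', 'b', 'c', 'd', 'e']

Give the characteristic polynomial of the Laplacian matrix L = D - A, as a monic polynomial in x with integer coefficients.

x^6 - 20x^5 + 155x^4 - 580x^3 + 1045x^2 - 726x

Each diagonal entry of L is the vertex degree and each off-diagonal entry is -1 where an edge is present, 0 otherwise; in the order [a, b, c, d, e, f] the diagonal is [3, 3, 3, 3, 3, 5]. Computing det(xI - L) by cofactor expansion (or equivalently via sum-over-permutations) gives x^6 - 20x^5 + 155x^4 - 580x^3 + 1045x^2 - 726x. The constant term is 0 because L is singular (the all-ones vector lies in its kernel). There is one zero in the spectrum, matching the 1 component.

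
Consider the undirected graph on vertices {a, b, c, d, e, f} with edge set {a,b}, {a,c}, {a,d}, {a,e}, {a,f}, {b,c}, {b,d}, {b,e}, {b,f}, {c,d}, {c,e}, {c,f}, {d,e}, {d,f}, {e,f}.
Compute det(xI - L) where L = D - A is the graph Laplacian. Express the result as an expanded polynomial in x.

x^6 - 30x^5 + 360x^4 - 2160x^3 + 6480x^2 - 7776x

Each diagonal entry of L is the vertex degree and each off-diagonal entry is -1 where an edge is present, 0 otherwise; in the order [a, b, c, d, e, f] the diagonal is [5, 5, 5, 5, 5, 5]. Computing det(xI - L) by cofactor expansion (or equivalently via sum-over-permutations) gives x^6 - 30x^5 + 360x^4 - 2160x^3 + 6480x^2 - 7776x. Since p(0) = det(-L) = 0, x divides p(x). There is one zero in the spectrum, matching the 1 component.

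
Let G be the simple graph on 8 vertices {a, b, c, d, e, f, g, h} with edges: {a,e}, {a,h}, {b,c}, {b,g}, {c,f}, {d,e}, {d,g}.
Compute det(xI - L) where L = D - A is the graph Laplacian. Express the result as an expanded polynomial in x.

x^8 - 14x^7 + 78x^6 - 220x^5 + 330x^4 - 252x^3 + 84x^2 - 8x

Reading degrees in the order [a, b, c, d, e, f, g, h] gives [2, 2, 2, 2, 2, 1, 2, 1]; set D = diag(2, 2, 2, 2, 2, 1, 2, 1) and form L = D - A. Computing det(xI - L) by cofactor expansion (or equivalently via sum-over-permutations) gives x^8 - 14x^7 + 78x^6 - 220x^5 + 330x^4 - 252x^3 + 84x^2 - 8x. Since p(0) = det(-L) = 0, x divides p(x). By the matrix-tree theorem the graph has (1/8) * product of the nonzero eigenvalues = 1 spanning tree.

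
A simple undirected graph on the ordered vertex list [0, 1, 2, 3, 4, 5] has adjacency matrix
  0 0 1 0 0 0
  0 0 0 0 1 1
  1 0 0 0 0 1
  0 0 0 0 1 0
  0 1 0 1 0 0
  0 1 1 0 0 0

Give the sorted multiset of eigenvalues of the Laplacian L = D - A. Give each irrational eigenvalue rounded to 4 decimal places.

Reading degrees in the order [0, 1, 2, 3, 4, 5] gives [1, 2, 2, 1, 2, 2]; set D = diag(1, 2, 2, 1, 2, 2) and form L = D - A. Diagonalising L (or applying a numerical eigensolver to the 6x6 matrix) gives the spectrum above. By the matrix-tree theorem the graph has (1/6) * product of the nonzero eigenvalues = 1 spanning tree.

[0, 0.2679, 1, 2, 3, 3.7321]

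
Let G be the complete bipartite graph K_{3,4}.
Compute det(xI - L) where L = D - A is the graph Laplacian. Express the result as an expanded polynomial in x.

x^7 - 24x^6 + 234x^5 - 1192x^4 + 3357x^3 - 4968x^2 + 3024x

The graph has 7 vertices and degree multiset [4, 4, 4, 3, 3, 3, 3]; D is the diagonal matrix of degrees and L = D - A. L has integer entries, so p(x) = det(xI - L) has integer coefficients. Expanding the determinant yields x^7 - 24x^6 + 234x^5 - 1192x^4 + 3357x^3 - 4968x^2 + 3024x. Since p(0) = det(-L) = 0, x divides p(x). The largest eigenvalue, 7, is at most the vertex count 7.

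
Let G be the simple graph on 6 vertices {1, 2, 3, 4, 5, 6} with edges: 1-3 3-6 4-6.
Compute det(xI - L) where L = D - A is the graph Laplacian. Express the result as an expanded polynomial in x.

x^6 - 6x^5 + 10x^4 - 4x^3

Each diagonal entry of L is the vertex degree and each off-diagonal entry is -1 where an edge is present, 0 otherwise; in the order [1, 2, 3, 4, 5, 6] the diagonal is [1, 0, 2, 1, 0, 2]. Computing det(xI - L) by cofactor expansion (or equivalently via sum-over-permutations) gives x^6 - 6x^5 + 10x^4 - 4x^3. The constant term is 0 because L is singular (the all-ones vector lies in its kernel). The eigenvalues sum to 6, which equals trace(L) = 2|E|.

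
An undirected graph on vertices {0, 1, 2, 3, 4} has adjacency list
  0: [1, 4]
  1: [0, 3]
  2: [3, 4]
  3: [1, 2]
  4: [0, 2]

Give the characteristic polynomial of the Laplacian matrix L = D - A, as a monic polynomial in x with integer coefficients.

x^5 - 10x^4 + 35x^3 - 50x^2 + 25x

With the vertex order [0, 1, 2, 3, 4], the degrees are [2, 2, 2, 2, 2], giving D = diag(2, 2, 2, 2, 2) and L = D - A. Computing det(xI - L) by cofactor expansion (or equivalently via sum-over-permutations) gives x^5 - 10x^4 + 35x^3 - 50x^2 + 25x. The constant term is 0 because L is singular (the all-ones vector lies in its kernel). The largest eigenvalue, 3.6180, is at most the vertex count 5. The eigenvalues sum to 10, which equals trace(L) = 2|E|.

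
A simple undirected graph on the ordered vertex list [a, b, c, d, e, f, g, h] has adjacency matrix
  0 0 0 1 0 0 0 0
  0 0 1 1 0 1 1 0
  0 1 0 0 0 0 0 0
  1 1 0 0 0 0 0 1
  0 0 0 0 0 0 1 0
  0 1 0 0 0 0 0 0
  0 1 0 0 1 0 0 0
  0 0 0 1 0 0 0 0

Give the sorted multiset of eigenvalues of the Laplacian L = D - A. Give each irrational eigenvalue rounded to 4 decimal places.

Each diagonal entry of L is the vertex degree and each off-diagonal entry is -1 where an edge is present, 0 otherwise; in the order [a, b, c, d, e, f, g, h] the diagonal is [1, 4, 1, 3, 1, 1, 2, 1]. Since every row of L sums to 0, the all-ones vector is in the kernel and 0 is an eigenvalue. By the matrix-tree theorem the graph has (1/8) * product of the nonzero eigenvalues = 1 spanning tree. The largest eigenvalue, 5.3234, is at most the vertex count 8.

[0, 0.3187, 0.5858, 1, 1, 2.3579, 3.4142, 5.3234]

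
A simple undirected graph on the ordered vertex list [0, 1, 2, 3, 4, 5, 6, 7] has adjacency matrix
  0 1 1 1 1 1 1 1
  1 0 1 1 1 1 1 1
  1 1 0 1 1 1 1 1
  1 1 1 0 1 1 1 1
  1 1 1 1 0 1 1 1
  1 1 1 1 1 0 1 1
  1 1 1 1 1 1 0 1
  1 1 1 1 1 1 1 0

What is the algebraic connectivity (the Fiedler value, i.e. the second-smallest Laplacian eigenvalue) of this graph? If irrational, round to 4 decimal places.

Each diagonal entry of L is the vertex degree and each off-diagonal entry is -1 where an edge is present, 0 otherwise; in the order [0, 1, 2, 3, 4, 5, 6, 7] the diagonal is [7, 7, 7, 7, 7, 7, 7, 7]. The sorted Laplacian eigenvalues are [0, 8, 8, 8, 8, 8, 8, 8]; the algebraic connectivity is the second entry, 8. By the matrix-tree theorem the graph has (1/8) * product of the nonzero eigenvalues = 262144 spanning trees.

8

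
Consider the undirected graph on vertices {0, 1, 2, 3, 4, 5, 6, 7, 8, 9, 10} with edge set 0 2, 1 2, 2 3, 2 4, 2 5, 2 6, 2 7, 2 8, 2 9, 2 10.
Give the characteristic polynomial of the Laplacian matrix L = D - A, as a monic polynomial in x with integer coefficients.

x^11 - 20x^10 + 135x^9 - 480x^8 + 1050x^7 - 1512x^6 + 1470x^5 - 960x^4 + 405x^3 - 100x^2 + 11x

Reading degrees in the order [0, 1, 2, 3, 4, 5, 6, 7, 8, 9, 10] gives [1, 1, 10, 1, 1, 1, 1, 1, 1, 1, 1]; set D = diag(1, 1, 10, 1, 1, 1, 1, 1, 1, 1, 1) and form L = D - A. The eigenvalues of L are [0, 1, 1, 1, 1, 1, 1, 1, 1, 1, 11]; the characteristic polynomial is the product of (x - lambda_i), which multiplies out to x^11 - 20x^10 + 135x^9 - 480x^8 + 1050x^7 - 1512x^6 + 1470x^5 - 960x^4 + 405x^3 - 100x^2 + 11x. The coefficient of x^10 equals -trace(L) = -20, matching the sum of degrees. The eigenvalues sum to 20, which equals trace(L) = 2|E|.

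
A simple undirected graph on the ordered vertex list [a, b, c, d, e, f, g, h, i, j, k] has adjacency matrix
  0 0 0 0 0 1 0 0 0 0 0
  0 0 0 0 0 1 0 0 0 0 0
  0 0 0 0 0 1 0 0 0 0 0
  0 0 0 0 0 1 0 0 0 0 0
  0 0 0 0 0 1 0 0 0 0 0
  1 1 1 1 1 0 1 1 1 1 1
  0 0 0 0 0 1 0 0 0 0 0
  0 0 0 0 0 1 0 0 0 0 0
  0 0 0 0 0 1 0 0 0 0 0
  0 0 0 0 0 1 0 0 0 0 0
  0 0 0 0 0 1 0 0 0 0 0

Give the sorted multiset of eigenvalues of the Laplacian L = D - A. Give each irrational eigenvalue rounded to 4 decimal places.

Each diagonal entry of L is the vertex degree and each off-diagonal entry is -1 where an edge is present, 0 otherwise; in the order [a, b, c, d, e, f, g, h, i, j, k] the diagonal is [1, 1, 1, 1, 1, 10, 1, 1, 1, 1, 1]. The multiplicity of 0 as a Laplacian eigenvalue equals the number of connected components. The largest eigenvalue, 11, is at most the vertex count 11. By the matrix-tree theorem the graph has (1/11) * product of the nonzero eigenvalues = 1 spanning tree.

[0, 1, 1, 1, 1, 1, 1, 1, 1, 1, 11]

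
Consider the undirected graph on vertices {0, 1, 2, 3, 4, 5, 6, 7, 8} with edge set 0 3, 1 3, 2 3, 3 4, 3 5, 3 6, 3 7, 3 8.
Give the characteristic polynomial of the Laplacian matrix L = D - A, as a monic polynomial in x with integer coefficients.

x^9 - 16x^8 + 84x^7 - 224x^6 + 350x^5 - 336x^4 + 196x^3 - 64x^2 + 9x

Reading degrees in the order [0, 1, 2, 3, 4, 5, 6, 7, 8] gives [1, 1, 1, 8, 1, 1, 1, 1, 1]; set D = diag(1, 1, 1, 8, 1, 1, 1, 1, 1) and form L = D - A. The eigenvalues of L are [0, 1, 1, 1, 1, 1, 1, 1, 9]; the characteristic polynomial is the product of (x - lambda_i), which multiplies out to x^9 - 16x^8 + 84x^7 - 224x^6 + 350x^5 - 336x^4 + 196x^3 - 64x^2 + 9x. The coefficient of x^8 equals -trace(L) = -16, matching the sum of degrees. There is one zero in the spectrum, matching the 1 component.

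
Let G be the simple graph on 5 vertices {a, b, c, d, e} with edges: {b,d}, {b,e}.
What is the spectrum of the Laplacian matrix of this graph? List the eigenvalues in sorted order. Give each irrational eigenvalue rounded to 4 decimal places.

[0, 0, 0, 1, 3]

Reading degrees in the order [a, b, c, d, e] gives [0, 2, 0, 1, 1]; set D = diag(0, 2, 0, 1, 1) and form L = D - A. The multiplicity of 0 as a Laplacian eigenvalue equals the number of connected components. The 3 zero eigenvalues correspond to the 3 connected components. There are 3 zeros in the spectrum, matching the 3 components.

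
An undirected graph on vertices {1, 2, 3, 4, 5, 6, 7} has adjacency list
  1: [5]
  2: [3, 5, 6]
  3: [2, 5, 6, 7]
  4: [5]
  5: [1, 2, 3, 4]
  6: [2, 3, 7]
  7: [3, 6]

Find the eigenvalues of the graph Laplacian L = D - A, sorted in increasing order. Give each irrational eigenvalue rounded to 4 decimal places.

Each diagonal entry of L is the vertex degree and each off-diagonal entry is -1 where an edge is present, 0 otherwise; in the order [1, 2, 3, 4, 5, 6, 7] the diagonal is [1, 3, 4, 1, 4, 3, 2]. Diagonalising L (or applying a numerical eigensolver to the 7x7 matrix) gives the spectrum above. The single zero eigenvalue shows the graph is connected.

[0, 0.6426, 1, 2.2944, 3.8381, 4.7141, 5.5108]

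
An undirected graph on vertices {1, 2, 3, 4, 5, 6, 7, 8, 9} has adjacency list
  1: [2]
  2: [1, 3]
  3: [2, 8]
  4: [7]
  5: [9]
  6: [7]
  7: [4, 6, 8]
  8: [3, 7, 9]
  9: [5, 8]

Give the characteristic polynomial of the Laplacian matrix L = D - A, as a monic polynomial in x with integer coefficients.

x^9 - 16x^8 + 103x^7 - 344x^6 + 641x^5 - 668x^4 + 370x^3 - 96x^2 + 9x

Reading degrees in the order [1, 2, 3, 4, 5, 6, 7, 8, 9] gives [1, 2, 2, 1, 1, 1, 3, 3, 2]; set D = diag(1, 2, 2, 1, 1, 1, 3, 3, 2) and form L = D - A. Computing det(xI - L) by cofactor expansion (or equivalently via sum-over-permutations) gives x^9 - 16x^8 + 103x^7 - 344x^6 + 641x^5 - 668x^4 + 370x^3 - 96x^2 + 9x. The coefficient of x^8 equals -trace(L) = -16, matching the sum of degrees. By the matrix-tree theorem the graph has (1/9) * product of the nonzero eigenvalues = 1 spanning tree. The eigenvalues sum to 16, which equals trace(L) = 2|E|.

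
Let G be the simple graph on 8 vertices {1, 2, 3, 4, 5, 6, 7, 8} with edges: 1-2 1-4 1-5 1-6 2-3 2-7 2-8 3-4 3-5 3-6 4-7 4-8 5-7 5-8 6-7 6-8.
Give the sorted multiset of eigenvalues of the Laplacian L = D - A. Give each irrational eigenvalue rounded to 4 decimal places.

Each diagonal entry of L is the vertex degree and each off-diagonal entry is -1 where an edge is present, 0 otherwise; in the order [1, 2, 3, 4, 5, 6, 7, 8] the diagonal is [4, 4, 4, 4, 4, 4, 4, 4]. L is symmetric positive semidefinite, so every eigenvalue is real and nonnegative. There is one zero in the spectrum, matching the 1 component. The largest eigenvalue, 8, is at most the vertex count 8.

[0, 4, 4, 4, 4, 4, 4, 8]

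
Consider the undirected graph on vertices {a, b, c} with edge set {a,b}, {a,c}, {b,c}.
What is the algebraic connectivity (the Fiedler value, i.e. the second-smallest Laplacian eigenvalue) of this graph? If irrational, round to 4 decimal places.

3

With the vertex order [a, b, c], the degrees are [2, 2, 2], giving D = diag(2, 2, 2) and L = D - A. The sorted Laplacian eigenvalues are [0, 3, 3]; the algebraic connectivity is the second entry, 3.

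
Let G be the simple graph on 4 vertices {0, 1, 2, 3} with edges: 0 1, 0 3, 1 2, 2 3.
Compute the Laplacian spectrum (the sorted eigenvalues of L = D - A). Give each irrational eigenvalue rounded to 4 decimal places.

[0, 2, 2, 4]

With the vertex order [0, 1, 2, 3], the degrees are [2, 2, 2, 2], giving D = diag(2, 2, 2, 2) and L = D - A. Diagonalising L (or applying a numerical eigensolver to the 4x4 matrix) gives the spectrum above. The single zero eigenvalue shows the graph is connected. The eigenvalues sum to 8, which equals trace(L) = 2|E|.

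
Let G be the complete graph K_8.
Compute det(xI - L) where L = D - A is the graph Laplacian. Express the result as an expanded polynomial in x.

The graph has 8 vertices and degree multiset [7, 7, 7, 7, 7, 7, 7, 7]; D is the diagonal matrix of degrees and L = D - A. L has integer entries, so p(x) = det(xI - L) has integer coefficients. Expanding the determinant yields x^8 - 56x^7 + 1344x^6 - 17920x^5 + 143360x^4 - 688128x^3 + 1835008x^2 - 2097152x. The coefficient of x^7 equals -trace(L) = -56, matching the sum of degrees. The eigenvalues sum to 56, which equals trace(L) = 2|E|. There is one zero in the spectrum, matching the 1 component.

x^8 - 56x^7 + 1344x^6 - 17920x^5 + 143360x^4 - 688128x^3 + 1835008x^2 - 2097152x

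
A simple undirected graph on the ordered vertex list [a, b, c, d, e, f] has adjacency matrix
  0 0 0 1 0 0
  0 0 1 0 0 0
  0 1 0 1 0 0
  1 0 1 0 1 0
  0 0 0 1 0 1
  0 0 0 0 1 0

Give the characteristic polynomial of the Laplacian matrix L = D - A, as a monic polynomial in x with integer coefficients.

x^6 - 10x^5 + 35x^4 - 52x^3 + 31x^2 - 6x

Each diagonal entry of L is the vertex degree and each off-diagonal entry is -1 where an edge is present, 0 otherwise; in the order [a, b, c, d, e, f] the diagonal is [1, 1, 2, 3, 2, 1]. L has integer entries, so p(x) = det(xI - L) has integer coefficients. Expanding the determinant yields x^6 - 10x^5 + 35x^4 - 52x^3 + 31x^2 - 6x. The constant term is 0 because L is singular (the all-ones vector lies in its kernel).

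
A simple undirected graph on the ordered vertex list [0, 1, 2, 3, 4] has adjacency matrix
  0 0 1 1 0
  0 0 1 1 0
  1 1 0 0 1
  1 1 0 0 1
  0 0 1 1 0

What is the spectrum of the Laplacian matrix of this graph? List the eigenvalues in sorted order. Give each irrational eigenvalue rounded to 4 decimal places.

With the vertex order [0, 1, 2, 3, 4], the degrees are [2, 2, 3, 3, 2], giving D = diag(2, 2, 3, 3, 2) and L = D - A. Since every row of L sums to 0, the all-ones vector is in the kernel and 0 is an eigenvalue. The largest eigenvalue, 5, is at most the vertex count 5.

[0, 2, 2, 3, 5]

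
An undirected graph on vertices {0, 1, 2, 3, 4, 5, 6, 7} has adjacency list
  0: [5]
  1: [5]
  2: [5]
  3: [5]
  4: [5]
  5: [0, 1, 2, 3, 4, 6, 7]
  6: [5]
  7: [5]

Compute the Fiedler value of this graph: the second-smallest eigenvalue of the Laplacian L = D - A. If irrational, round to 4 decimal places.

1

Reading degrees in the order [0, 1, 2, 3, 4, 5, 6, 7] gives [1, 1, 1, 1, 1, 7, 1, 1]; set D = diag(1, 1, 1, 1, 1, 7, 1, 1) and form L = D - A. The sorted Laplacian eigenvalues are [0, 1, 1, 1, 1, 1, 1, 8]; the algebraic connectivity is the second entry, 1. The largest eigenvalue, 8, is at most the vertex count 8.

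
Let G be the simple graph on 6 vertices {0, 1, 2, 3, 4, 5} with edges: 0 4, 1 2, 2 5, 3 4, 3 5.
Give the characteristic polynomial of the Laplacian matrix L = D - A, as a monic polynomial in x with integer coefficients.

Each diagonal entry of L is the vertex degree and each off-diagonal entry is -1 where an edge is present, 0 otherwise; in the order [0, 1, 2, 3, 4, 5] the diagonal is [1, 1, 2, 2, 2, 2]. L has integer entries, so p(x) = det(xI - L) has integer coefficients. Expanding the determinant yields x^6 - 10x^5 + 36x^4 - 56x^3 + 35x^2 - 6x. Since p(0) = det(-L) = 0, x divides p(x). By the matrix-tree theorem the graph has (1/6) * product of the nonzero eigenvalues = 1 spanning tree.

x^6 - 10x^5 + 36x^4 - 56x^3 + 35x^2 - 6x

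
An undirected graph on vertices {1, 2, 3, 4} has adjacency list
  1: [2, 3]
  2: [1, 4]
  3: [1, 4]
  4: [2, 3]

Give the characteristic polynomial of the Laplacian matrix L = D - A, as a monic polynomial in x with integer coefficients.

Each diagonal entry of L is the vertex degree and each off-diagonal entry is -1 where an edge is present, 0 otherwise; in the order [1, 2, 3, 4] the diagonal is [2, 2, 2, 2]. Computing det(xI - L) by cofactor expansion (or equivalently via sum-over-permutations) gives x^4 - 8x^3 + 20x^2 - 16x. Since p(0) = det(-L) = 0, x divides p(x). The largest eigenvalue, 4, is at most the vertex count 4. The eigenvalues sum to 8, which equals trace(L) = 2|E|.

x^4 - 8x^3 + 20x^2 - 16x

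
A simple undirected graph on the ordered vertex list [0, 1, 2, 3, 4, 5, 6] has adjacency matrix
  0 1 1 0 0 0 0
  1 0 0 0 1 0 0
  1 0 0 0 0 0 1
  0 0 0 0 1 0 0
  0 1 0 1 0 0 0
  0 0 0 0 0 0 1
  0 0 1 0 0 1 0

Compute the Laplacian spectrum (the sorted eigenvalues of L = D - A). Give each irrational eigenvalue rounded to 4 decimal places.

[0, 0.1981, 0.7530, 1.5550, 2.4450, 3.2470, 3.8019]

With the vertex order [0, 1, 2, 3, 4, 5, 6], the degrees are [2, 2, 2, 1, 2, 1, 2], giving D = diag(2, 2, 2, 1, 2, 1, 2) and L = D - A. The multiplicity of 0 as a Laplacian eigenvalue equals the number of connected components. The single zero eigenvalue shows the graph is connected.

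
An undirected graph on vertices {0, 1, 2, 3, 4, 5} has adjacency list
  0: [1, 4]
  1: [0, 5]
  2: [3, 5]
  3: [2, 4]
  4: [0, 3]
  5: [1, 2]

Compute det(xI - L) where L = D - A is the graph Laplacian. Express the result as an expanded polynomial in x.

Each diagonal entry of L is the vertex degree and each off-diagonal entry is -1 where an edge is present, 0 otherwise; in the order [0, 1, 2, 3, 4, 5] the diagonal is [2, 2, 2, 2, 2, 2]. L has integer entries, so p(x) = det(xI - L) has integer coefficients. Expanding the determinant yields x^6 - 12x^5 + 54x^4 - 112x^3 + 105x^2 - 36x. Since p(0) = det(-L) = 0, x divides p(x). The eigenvalues sum to 12, which equals trace(L) = 2|E|.

x^6 - 12x^5 + 54x^4 - 112x^3 + 105x^2 - 36x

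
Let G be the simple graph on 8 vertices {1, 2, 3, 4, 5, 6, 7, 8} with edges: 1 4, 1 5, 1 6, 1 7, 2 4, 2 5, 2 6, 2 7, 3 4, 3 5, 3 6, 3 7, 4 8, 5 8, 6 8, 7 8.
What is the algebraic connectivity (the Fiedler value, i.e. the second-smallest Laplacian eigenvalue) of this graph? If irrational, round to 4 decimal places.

Reading degrees in the order [1, 2, 3, 4, 5, 6, 7, 8] gives [4, 4, 4, 4, 4, 4, 4, 4]; set D = diag(4, 4, 4, 4, 4, 4, 4, 4) and form L = D - A. The sorted Laplacian eigenvalues are [0, 4, 4, 4, 4, 4, 4, 8]; the algebraic connectivity is the second entry, 4. There is one zero in the spectrum, matching the 1 component. The largest eigenvalue, 8, is at most the vertex count 8.

4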